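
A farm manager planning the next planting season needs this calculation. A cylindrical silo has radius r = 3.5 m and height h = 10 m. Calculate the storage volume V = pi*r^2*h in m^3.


V = pi * r^2 * h
  = pi * 3.5^2 * 10
  = pi * 12.25 * 10
  = 384.85 m^3


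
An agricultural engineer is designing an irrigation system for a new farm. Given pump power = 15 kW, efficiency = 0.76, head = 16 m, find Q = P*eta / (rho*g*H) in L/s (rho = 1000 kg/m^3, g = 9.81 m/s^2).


Q = (P * 1000 * eta) / (rho * g * H)
  = (15 * 1000 * 0.76) / (1000 * 9.81 * 16)
  = 11400 / 156960
  = 0.07263 m^3/s = 72.63 L/s


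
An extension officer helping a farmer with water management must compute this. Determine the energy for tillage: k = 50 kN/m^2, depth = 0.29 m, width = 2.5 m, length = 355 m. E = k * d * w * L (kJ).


E = k * d * w * L
  = 50 * 0.29 * 2.5 * 355
  = 12868.75 kJ


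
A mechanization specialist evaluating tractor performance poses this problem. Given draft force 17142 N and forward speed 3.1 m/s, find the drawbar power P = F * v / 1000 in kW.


P = F * v / 1000
  = 17142 * 3.1 / 1000
  = 53140.20 / 1000
  = 53.14 kW


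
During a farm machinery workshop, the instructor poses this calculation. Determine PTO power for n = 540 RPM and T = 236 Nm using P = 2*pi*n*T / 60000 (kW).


P = 2*pi*n*T / 60000
  = 2*pi * 540 * 236 / 60000
  = 800729.14 / 60000
  = 13.35 kW


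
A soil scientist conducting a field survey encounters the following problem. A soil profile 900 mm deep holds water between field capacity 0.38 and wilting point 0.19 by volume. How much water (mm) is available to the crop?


AW = (FC - WP) * D
   = (0.38 - 0.19) * 900
   = 0.19 * 900
   = 171 mm


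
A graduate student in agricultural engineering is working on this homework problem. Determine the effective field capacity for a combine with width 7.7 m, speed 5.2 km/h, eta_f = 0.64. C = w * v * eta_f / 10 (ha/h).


C = w * v * eta_f / 10
  = 7.7 * 5.2 * 0.64 / 10
  = 25.63 / 10
  = 2.56 ha/h


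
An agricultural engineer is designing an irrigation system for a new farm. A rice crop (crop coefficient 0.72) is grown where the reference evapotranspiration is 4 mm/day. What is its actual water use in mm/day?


ETc = Kc * ET0
    = 0.72 * 4
    = 2.88 mm/day


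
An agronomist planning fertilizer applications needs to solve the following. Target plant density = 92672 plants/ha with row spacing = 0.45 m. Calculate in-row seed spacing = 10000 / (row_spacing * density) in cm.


spacing = 10000 / (row_sp * density)
        = 10000 / (0.45 * 92672)
        = 10000 / 41702.40
        = 0.23979 m = 23.98 cm


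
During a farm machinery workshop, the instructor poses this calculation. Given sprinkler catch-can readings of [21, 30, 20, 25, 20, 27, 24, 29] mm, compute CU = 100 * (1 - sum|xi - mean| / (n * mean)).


xbar = 196 / 8 = 24.500
sum|xi - xbar| = 26
CU = 100 * (1 - 26 / (8 * 24.500))
   = 100 * (1 - 0.1327)
   = 86.73%


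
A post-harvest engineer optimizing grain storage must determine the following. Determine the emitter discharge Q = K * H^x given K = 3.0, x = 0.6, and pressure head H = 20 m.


Q = K * H^x
  = 3.0 * 20^0.6
  = 3.0 * 6.0342
  = 18.10 L/h


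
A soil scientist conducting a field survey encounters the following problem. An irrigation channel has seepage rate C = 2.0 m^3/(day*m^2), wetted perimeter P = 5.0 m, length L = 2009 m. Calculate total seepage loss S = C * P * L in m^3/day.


S = C * P * L
  = 2.0 * 5.0 * 2009
  = 20090 m^3/day


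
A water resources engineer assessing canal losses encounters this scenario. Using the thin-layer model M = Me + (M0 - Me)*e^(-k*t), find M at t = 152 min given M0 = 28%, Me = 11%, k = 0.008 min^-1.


M = Me + (M0 - Me) * e^(-k*t)
  = 11 + (28 - 11) * e^(-0.008*152)
  = 11 + 17 * e^(-1.216)
  = 11 + 17 * 0.29641
  = 11 + 5.0390
  = 16.04%


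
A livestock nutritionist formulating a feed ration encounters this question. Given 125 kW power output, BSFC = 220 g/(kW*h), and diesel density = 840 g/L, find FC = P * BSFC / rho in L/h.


FC = P * BSFC / rho_fuel
   = 125 * 220 / 840
   = 27500 / 840
   = 32.74 L/h


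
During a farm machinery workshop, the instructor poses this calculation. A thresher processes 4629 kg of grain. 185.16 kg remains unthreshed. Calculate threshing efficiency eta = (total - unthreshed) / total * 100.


eta = (total - unthreshed) / total * 100
    = (4629 - 185.16) / 4629 * 100
    = 4443.84 / 4629 * 100
    = 96%


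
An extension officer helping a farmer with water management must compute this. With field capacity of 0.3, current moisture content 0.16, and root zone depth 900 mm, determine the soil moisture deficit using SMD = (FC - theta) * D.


SMD = (FC - theta) * D
    = (0.3 - 0.16) * 900
    = 0.140 * 900
    = 126 mm


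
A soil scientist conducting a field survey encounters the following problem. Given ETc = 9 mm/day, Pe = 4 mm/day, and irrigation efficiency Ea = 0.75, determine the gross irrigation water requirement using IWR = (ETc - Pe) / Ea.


IWR = (ETc - Pe) / Ea
    = (9 - 4) / 0.75
    = 5 / 0.75
    = 6.67 mm/day


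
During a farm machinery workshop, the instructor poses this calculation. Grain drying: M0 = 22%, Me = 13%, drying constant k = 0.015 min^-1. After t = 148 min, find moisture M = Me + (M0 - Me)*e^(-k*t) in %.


M = Me + (M0 - Me) * e^(-k*t)
  = 13 + (22 - 13) * e^(-0.015*148)
  = 13 + 9 * e^(-2.220)
  = 13 + 9 * 0.10861
  = 13 + 0.9775
  = 13.98%


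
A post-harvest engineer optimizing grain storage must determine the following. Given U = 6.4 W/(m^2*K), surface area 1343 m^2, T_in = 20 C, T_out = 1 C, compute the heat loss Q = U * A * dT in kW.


dT = 20 - (1) = 19 K
Q = U * A * dT
  = 6.4 * 1343 * 19
  = 163308.80 W = 163.31 kW


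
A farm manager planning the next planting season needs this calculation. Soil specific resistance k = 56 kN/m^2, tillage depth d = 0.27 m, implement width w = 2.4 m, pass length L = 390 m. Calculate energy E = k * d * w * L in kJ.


E = k * d * w * L
  = 56 * 0.27 * 2.4 * 390
  = 14152.32 kJ


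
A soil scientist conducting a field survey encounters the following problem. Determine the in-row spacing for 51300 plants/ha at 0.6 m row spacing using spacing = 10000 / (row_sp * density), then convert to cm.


spacing = 10000 / (row_sp * density)
        = 10000 / (0.6 * 51300)
        = 10000 / 30780
        = 0.32489 m = 32.49 cm


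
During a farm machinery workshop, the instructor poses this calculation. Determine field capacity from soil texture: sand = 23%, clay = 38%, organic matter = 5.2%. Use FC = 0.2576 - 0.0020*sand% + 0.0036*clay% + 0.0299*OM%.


FC = 0.2576 - 0.0020*23 + 0.0036*38 + 0.0299*5.2
   = 0.2576 - 0.0460 + 0.1368 + 0.1555
   = 0.5039


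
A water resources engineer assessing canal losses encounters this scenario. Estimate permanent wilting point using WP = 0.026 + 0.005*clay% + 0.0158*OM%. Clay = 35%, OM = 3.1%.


WP = 0.026 + 0.005*35 + 0.0158*3.1
   = 0.026 + 0.1750 + 0.0490
   = 0.2500


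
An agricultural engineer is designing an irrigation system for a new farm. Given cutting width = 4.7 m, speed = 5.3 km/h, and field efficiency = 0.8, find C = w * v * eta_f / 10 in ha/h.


C = w * v * eta_f / 10
  = 4.7 * 5.3 * 0.8 / 10
  = 19.93 / 10
  = 1.99 ha/h


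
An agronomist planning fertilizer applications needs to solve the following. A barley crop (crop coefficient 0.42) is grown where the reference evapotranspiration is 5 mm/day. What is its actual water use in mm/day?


ETc = Kc * ET0
    = 0.42 * 5
    = 2.10 mm/day


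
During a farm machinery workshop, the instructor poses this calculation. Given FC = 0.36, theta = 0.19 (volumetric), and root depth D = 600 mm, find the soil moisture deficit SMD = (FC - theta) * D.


SMD = (FC - theta) * D
    = (0.36 - 0.19) * 600
    = 0.170 * 600
    = 102 mm


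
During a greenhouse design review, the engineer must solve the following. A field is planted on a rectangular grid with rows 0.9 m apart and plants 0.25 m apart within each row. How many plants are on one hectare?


D = 10000 / (row_sp * plant_sp)
  = 10000 / (0.9 * 0.25)
  = 10000 / 0.2250
  = 44444.44 plants/ha


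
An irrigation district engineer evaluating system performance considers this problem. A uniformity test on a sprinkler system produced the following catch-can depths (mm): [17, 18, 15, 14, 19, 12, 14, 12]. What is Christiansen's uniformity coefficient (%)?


xbar = 121 / 8 = 15.125
sum|xi - xbar| = 17.250
CU = 100 * (1 - 17.250 / (8 * 15.125))
   = 100 * (1 - 0.1426)
   = 85.74%


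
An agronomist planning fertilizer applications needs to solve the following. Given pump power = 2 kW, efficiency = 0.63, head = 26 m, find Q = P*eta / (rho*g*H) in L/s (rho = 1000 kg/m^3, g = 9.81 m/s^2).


Q = (P * 1000 * eta) / (rho * g * H)
  = (2 * 1000 * 0.63) / (1000 * 9.81 * 26)
  = 1260 / 255060
  = 0.00494 m^3/s = 4.94 L/s


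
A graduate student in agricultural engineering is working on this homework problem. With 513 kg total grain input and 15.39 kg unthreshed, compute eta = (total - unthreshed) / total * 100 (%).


eta = (total - unthreshed) / total * 100
    = (513 - 15.39) / 513 * 100
    = 497.61 / 513 * 100
    = 97%


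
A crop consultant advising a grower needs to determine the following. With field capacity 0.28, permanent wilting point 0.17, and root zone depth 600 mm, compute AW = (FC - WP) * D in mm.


AW = (FC - WP) * D
   = (0.28 - 0.17) * 600
   = 0.11 * 600
   = 66 mm


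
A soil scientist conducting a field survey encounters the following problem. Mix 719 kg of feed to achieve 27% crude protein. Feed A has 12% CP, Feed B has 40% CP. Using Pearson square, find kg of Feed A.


parts_A = CP_b - target = 40 - 27 = 13
parts_B = target - CP_a = 27 - 12 = 15
total_parts = 13 + 15 = 28
Feed A = 719 * 13 / 28 = 333.82 kg
Feed B = 719 * 15 / 28 = 385.18 kg

333.82 kg


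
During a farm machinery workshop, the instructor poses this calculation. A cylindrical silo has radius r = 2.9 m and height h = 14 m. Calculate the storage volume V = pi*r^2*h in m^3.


V = pi * r^2 * h
  = pi * 2.9^2 * 14
  = pi * 8.41 * 14
  = 369.89 m^3


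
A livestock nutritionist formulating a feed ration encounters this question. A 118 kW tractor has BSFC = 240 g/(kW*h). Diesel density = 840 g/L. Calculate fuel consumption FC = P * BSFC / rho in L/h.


FC = P * BSFC / rho_fuel
   = 118 * 240 / 840
   = 28320 / 840
   = 33.71 L/h


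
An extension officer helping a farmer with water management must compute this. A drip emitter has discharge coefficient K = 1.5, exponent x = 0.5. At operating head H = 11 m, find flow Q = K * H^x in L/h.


Q = K * H^x
  = 1.5 * 11^0.5
  = 1.5 * 3.3166
  = 4.97 L/h


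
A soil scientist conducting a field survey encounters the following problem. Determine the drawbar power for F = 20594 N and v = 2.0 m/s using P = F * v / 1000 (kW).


P = F * v / 1000
  = 20594 * 2.0 / 1000
  = 41188 / 1000
  = 41.19 kW


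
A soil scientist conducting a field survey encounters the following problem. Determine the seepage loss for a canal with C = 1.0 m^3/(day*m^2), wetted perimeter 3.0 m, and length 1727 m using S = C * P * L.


S = C * P * L
  = 1.0 * 3.0 * 1727
  = 5181 m^3/day


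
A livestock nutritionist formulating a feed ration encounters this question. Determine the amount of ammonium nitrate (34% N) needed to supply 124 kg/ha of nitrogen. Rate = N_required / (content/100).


Rate = N_required / (N_content / 100)
     = 124 / (34 / 100)
     = 124 / 0.34
     = 364.71 kg/ha


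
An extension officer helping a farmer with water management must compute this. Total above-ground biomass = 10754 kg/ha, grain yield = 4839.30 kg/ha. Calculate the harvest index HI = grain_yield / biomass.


HI = grain_yield / biomass
   = 4839.30 / 10754
   = 0.45


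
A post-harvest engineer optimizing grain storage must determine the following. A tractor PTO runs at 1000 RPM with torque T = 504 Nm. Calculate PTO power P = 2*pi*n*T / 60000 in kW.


P = 2*pi*n*T / 60000
  = 2*pi * 1000 * 504 / 60000
  = 3166725.39 / 60000
  = 52.78 kW


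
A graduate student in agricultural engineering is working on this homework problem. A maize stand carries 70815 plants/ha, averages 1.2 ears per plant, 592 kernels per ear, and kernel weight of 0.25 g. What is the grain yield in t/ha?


Y = density * ears * kernels * kw
  = 70815 * 1.2 * 592 * 0.25 g/ha
  = 12576744 g/ha
  = 12576.74 kg/ha = 12.58 t/ha


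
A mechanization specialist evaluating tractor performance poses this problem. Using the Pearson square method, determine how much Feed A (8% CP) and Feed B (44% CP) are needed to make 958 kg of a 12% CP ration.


parts_A = CP_b - target = 44 - 12 = 32
parts_B = target - CP_a = 12 - 8 = 4
total_parts = 32 + 4 = 36
Feed A = 958 * 32 / 36 = 851.56 kg
Feed B = 958 * 4 / 36 = 106.44 kg

851.56 kg


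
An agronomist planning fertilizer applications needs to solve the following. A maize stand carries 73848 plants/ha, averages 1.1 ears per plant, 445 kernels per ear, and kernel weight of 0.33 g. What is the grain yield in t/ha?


Y = density * ears * kernels * kw
  = 73848 * 1.1 * 445 * 0.33 g/ha
  = 11929036.68 g/ha
  = 11929.04 kg/ha = 11.93 t/ha


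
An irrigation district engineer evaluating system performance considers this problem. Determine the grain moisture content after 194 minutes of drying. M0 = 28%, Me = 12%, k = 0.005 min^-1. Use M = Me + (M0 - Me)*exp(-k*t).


M = Me + (M0 - Me) * e^(-k*t)
  = 12 + (28 - 12) * e^(-0.005*194)
  = 12 + 16 * e^(-0.970)
  = 12 + 16 * 0.37908
  = 12 + 6.0653
  = 18.07%


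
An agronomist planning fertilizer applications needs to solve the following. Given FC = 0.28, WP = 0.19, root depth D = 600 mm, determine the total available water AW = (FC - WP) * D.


AW = (FC - WP) * D
   = (0.28 - 0.19) * 600
   = 0.09 * 600
   = 54 mm


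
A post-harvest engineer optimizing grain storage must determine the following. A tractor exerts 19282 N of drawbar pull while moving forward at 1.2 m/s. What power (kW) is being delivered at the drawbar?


P = F * v / 1000
  = 19282 * 1.2 / 1000
  = 23138.40 / 1000
  = 23.14 kW


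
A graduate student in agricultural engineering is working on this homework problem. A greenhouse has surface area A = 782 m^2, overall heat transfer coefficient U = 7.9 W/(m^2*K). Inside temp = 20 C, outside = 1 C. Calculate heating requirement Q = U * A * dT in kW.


dT = 20 - (1) = 19 K
Q = U * A * dT
  = 7.9 * 782 * 19
  = 117378.20 W = 117.38 kW


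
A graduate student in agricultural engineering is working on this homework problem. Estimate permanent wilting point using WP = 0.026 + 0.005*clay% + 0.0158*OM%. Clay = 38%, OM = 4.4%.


WP = 0.026 + 0.005*38 + 0.0158*4.4
   = 0.026 + 0.1900 + 0.0695
   = 0.2855


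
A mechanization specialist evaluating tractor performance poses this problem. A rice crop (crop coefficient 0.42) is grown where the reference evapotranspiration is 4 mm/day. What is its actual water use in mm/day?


ETc = Kc * ET0
    = 0.42 * 4
    = 1.68 mm/day


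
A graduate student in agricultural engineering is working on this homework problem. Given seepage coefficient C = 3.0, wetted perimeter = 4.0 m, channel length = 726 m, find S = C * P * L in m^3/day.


S = C * P * L
  = 3.0 * 4.0 * 726
  = 8712 m^3/day


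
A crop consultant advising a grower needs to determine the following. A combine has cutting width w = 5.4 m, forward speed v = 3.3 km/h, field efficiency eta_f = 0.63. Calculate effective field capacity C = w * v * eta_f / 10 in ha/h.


C = w * v * eta_f / 10
  = 5.4 * 3.3 * 0.63 / 10
  = 11.23 / 10
  = 1.12 ha/h


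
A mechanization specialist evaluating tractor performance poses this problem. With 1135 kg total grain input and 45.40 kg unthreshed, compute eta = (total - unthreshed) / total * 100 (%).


eta = (total - unthreshed) / total * 100
    = (1135 - 45.40) / 1135 * 100
    = 1089.60 / 1135 * 100
    = 96%


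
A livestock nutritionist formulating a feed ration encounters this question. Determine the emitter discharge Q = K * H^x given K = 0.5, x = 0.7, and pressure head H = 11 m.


Q = K * H^x
  = 0.5 * 11^0.7
  = 0.5 * 5.3577
  = 2.68 L/h


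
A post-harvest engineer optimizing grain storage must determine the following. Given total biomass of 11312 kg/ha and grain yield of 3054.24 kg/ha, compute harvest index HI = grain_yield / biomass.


HI = grain_yield / biomass
   = 3054.24 / 11312
   = 0.27


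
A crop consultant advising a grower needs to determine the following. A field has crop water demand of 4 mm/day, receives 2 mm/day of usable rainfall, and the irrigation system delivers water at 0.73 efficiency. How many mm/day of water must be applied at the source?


IWR = (ETc - Pe) / Ea
    = (4 - 2) / 0.73
    = 2 / 0.73
    = 2.74 mm/day


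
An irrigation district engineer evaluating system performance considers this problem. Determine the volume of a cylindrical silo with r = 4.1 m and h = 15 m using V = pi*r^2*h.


V = pi * r^2 * h
  = pi * 4.1^2 * 15
  = pi * 16.81 * 15
  = 792.15 m^3


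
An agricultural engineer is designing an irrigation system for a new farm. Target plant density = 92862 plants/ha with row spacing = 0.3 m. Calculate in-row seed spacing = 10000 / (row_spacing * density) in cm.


spacing = 10000 / (row_sp * density)
        = 10000 / (0.3 * 92862)
        = 10000 / 27858.60
        = 0.35896 m = 35.90 cm


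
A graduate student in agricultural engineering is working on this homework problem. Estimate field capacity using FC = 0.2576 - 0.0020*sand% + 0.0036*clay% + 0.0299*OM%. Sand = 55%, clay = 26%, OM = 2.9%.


FC = 0.2576 - 0.0020*55 + 0.0036*26 + 0.0299*2.9
   = 0.2576 - 0.1100 + 0.0936 + 0.0867
   = 0.3279


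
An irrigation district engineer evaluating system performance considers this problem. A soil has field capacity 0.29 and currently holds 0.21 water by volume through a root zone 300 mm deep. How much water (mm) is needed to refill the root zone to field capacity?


SMD = (FC - theta) * D
    = (0.29 - 0.21) * 300
    = 0.080 * 300
    = 24 mm


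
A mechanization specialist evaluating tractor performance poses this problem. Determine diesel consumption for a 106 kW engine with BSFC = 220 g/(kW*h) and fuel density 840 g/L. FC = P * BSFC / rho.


FC = P * BSFC / rho_fuel
   = 106 * 220 / 840
   = 23320 / 840
   = 27.76 L/h


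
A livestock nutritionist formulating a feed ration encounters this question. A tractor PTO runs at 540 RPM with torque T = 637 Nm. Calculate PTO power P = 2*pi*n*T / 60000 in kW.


P = 2*pi*n*T / 60000
  = 2*pi * 540 * 637 / 60000
  = 2161290.08 / 60000
  = 36.02 kW


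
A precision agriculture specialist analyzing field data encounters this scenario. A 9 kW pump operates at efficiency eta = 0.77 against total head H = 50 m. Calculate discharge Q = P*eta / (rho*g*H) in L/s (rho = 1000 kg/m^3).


Q = (P * 1000 * eta) / (rho * g * H)
  = (9 * 1000 * 0.77) / (1000 * 9.81 * 50)
  = 6930 / 490500
  = 0.01413 m^3/s = 14.13 L/s


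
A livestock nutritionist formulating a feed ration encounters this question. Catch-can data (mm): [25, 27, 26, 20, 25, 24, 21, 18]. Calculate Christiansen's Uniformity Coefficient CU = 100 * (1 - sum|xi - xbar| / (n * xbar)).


xbar = 186 / 8 = 23.250
sum|xi - xbar| = 21.500
CU = 100 * (1 - 21.500 / (8 * 23.250))
   = 100 * (1 - 0.1156)
   = 88.44%


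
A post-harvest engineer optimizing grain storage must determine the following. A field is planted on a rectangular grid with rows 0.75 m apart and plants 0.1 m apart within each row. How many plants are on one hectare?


D = 10000 / (row_sp * plant_sp)
  = 10000 / (0.75 * 0.1)
  = 10000 / 0.0750
  = 133333.33 plants/ha


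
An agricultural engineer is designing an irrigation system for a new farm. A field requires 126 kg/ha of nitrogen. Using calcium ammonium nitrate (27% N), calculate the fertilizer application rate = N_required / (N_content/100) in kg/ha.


Rate = N_required / (N_content / 100)
     = 126 / (27 / 100)
     = 126 / 0.27
     = 466.67 kg/ha


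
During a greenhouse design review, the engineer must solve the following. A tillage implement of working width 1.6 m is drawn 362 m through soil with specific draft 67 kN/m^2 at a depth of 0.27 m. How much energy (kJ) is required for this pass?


E = k * d * w * L
  = 67 * 0.27 * 1.6 * 362
  = 10477.73 kJ


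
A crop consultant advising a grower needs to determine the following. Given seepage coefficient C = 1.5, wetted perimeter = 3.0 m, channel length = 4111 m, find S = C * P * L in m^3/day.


S = C * P * L
  = 1.5 * 3.0 * 4111
  = 18499.50 m^3/day


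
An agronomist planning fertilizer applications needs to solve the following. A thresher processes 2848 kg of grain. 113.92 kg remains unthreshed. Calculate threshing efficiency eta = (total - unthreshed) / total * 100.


eta = (total - unthreshed) / total * 100
    = (2848 - 113.92) / 2848 * 100
    = 2734.08 / 2848 * 100
    = 96%


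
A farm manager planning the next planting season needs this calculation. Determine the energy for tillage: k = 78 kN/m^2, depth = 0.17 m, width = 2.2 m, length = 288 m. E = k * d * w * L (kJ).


E = k * d * w * L
  = 78 * 0.17 * 2.2 * 288
  = 8401.54 kJ


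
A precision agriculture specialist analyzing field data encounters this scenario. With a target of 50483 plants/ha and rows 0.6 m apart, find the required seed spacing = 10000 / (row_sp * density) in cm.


spacing = 10000 / (row_sp * density)
        = 10000 / (0.6 * 50483)
        = 10000 / 30289.80
        = 0.33014 m = 33.01 cm


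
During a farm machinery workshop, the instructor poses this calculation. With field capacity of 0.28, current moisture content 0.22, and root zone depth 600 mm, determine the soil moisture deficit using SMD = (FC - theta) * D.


SMD = (FC - theta) * D
    = (0.28 - 0.22) * 600
    = 0.060 * 600
    = 36 mm


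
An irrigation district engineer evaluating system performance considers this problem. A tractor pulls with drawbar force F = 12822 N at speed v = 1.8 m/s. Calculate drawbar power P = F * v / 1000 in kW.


P = F * v / 1000
  = 12822 * 1.8 / 1000
  = 23079.60 / 1000
  = 23.08 kW


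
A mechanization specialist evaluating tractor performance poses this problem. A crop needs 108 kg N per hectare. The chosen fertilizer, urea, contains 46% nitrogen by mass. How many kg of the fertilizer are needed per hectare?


Rate = N_required / (N_content / 100)
     = 108 / (46 / 100)
     = 108 / 0.46
     = 234.78 kg/ha


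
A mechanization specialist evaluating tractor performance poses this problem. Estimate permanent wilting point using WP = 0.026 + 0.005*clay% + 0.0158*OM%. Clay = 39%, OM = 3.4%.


WP = 0.026 + 0.005*39 + 0.0158*3.4
   = 0.026 + 0.1950 + 0.0537
   = 0.2747


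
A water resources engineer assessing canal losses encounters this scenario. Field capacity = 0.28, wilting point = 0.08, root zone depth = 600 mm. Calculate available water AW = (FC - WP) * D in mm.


AW = (FC - WP) * D
   = (0.28 - 0.08) * 600
   = 0.20 * 600
   = 120 mm


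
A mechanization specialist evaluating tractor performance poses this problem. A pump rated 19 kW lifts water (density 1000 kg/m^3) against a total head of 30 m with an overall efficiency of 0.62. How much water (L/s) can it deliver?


Q = (P * 1000 * eta) / (rho * g * H)
  = (19 * 1000 * 0.62) / (1000 * 9.81 * 30)
  = 11780 / 294300
  = 0.04003 m^3/s = 40.03 L/s


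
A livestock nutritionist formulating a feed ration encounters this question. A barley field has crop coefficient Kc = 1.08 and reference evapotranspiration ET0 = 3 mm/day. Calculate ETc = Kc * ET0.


ETc = Kc * ET0
    = 1.08 * 3
    = 3.24 mm/day


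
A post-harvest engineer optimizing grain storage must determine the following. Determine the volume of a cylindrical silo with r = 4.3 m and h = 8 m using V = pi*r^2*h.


V = pi * r^2 * h
  = pi * 4.3^2 * 8
  = pi * 18.49 * 8
  = 464.70 m^3


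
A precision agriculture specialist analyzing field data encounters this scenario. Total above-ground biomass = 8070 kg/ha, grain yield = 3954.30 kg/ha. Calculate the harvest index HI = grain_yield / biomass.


HI = grain_yield / biomass
   = 3954.30 / 8070
   = 0.49


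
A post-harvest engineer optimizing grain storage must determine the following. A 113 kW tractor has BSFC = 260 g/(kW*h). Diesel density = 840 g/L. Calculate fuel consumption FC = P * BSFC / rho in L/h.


FC = P * BSFC / rho_fuel
   = 113 * 260 / 840
   = 29380 / 840
   = 34.98 L/h


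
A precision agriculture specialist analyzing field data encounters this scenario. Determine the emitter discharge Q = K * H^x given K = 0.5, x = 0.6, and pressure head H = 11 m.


Q = K * H^x
  = 0.5 * 11^0.6
  = 0.5 * 4.2154
  = 2.11 L/h


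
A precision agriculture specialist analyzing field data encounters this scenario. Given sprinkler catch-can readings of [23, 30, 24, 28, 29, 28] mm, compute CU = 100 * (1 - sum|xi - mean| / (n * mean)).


xbar = 162 / 6 = 27
sum|xi - xbar| = 14
CU = 100 * (1 - 14 / (6 * 27))
   = 100 * (1 - 0.0864)
   = 91.36%


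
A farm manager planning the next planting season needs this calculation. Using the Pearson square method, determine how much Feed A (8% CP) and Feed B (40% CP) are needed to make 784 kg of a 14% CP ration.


parts_A = CP_b - target = 40 - 14 = 26
parts_B = target - CP_a = 14 - 8 = 6
total_parts = 26 + 6 = 32
Feed A = 784 * 26 / 32 = 637 kg
Feed B = 784 * 6 / 32 = 147 kg

637 kg


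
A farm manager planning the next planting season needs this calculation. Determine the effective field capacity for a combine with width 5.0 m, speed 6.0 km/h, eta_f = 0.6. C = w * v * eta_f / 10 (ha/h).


C = w * v * eta_f / 10
  = 5.0 * 6.0 * 0.6 / 10
  = 18 / 10
  = 1.80 ha/h


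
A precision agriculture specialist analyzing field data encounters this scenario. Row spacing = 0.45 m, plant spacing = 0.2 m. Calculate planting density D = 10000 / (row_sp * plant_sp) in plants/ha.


D = 10000 / (row_sp * plant_sp)
  = 10000 / (0.45 * 0.2)
  = 10000 / 0.0900
  = 111111.11 plants/ha


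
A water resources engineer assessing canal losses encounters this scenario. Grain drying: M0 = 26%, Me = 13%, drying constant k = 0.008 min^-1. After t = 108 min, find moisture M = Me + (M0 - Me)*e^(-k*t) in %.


M = Me + (M0 - Me) * e^(-k*t)
  = 13 + (26 - 13) * e^(-0.008*108)
  = 13 + 13 * e^(-0.864)
  = 13 + 13 * 0.42147
  = 13 + 5.4791
  = 18.48%


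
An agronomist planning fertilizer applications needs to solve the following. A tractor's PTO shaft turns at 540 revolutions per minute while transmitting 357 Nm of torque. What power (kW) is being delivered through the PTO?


P = 2*pi*n*T / 60000
  = 2*pi * 540 * 357 / 60000
  = 1211272.46 / 60000
  = 20.19 kW


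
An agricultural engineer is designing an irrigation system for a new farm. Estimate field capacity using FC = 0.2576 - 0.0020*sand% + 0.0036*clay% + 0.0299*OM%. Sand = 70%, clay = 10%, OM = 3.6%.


FC = 0.2576 - 0.0020*70 + 0.0036*10 + 0.0299*3.6
   = 0.2576 - 0.1400 + 0.0360 + 0.1076
   = 0.2612


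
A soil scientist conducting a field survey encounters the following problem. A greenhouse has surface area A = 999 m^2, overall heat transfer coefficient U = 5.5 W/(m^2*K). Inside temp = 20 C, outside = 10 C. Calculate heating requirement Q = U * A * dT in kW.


dT = 20 - (10) = 10 K
Q = U * A * dT
  = 5.5 * 999 * 10
  = 54945 W = 54.95 kW


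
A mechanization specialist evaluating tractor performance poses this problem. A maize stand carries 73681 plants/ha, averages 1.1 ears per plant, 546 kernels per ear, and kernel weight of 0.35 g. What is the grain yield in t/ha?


Y = density * ears * kernels * kw
  = 73681 * 1.1 * 546 * 0.35 g/ha
  = 15488483.01 g/ha
  = 15488.48 kg/ha = 15.49 t/ha


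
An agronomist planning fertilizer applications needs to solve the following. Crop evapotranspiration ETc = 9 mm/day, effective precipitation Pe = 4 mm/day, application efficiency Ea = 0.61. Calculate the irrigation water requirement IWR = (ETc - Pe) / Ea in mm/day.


IWR = (ETc - Pe) / Ea
    = (9 - 4) / 0.61
    = 5 / 0.61
    = 8.20 mm/day


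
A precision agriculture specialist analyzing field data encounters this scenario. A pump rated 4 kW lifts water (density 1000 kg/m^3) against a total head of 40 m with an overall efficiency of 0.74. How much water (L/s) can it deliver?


Q = (P * 1000 * eta) / (rho * g * H)
  = (4 * 1000 * 0.74) / (1000 * 9.81 * 40)
  = 2960 / 392400
  = 0.00754 m^3/s = 7.54 L/s


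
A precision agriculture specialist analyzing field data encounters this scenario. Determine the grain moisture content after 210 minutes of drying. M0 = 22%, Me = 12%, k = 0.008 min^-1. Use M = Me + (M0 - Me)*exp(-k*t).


M = Me + (M0 - Me) * e^(-k*t)
  = 12 + (22 - 12) * e^(-0.008*210)
  = 12 + 10 * e^(-1.680)
  = 12 + 10 * 0.18637
  = 12 + 1.8637
  = 13.86%


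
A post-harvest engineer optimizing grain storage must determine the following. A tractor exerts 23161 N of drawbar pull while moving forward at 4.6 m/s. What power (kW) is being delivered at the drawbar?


P = F * v / 1000
  = 23161 * 4.6 / 1000
  = 106540.60 / 1000
  = 106.54 kW


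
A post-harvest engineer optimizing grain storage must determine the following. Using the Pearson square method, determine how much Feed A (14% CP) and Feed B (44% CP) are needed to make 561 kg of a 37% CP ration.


parts_A = CP_b - target = 44 - 37 = 7
parts_B = target - CP_a = 37 - 14 = 23
total_parts = 7 + 23 = 30
Feed A = 561 * 7 / 30 = 130.90 kg
Feed B = 561 * 23 / 30 = 430.10 kg

130.90 kg


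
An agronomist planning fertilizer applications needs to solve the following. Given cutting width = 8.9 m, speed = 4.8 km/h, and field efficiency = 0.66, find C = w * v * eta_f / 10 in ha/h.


C = w * v * eta_f / 10
  = 8.9 * 4.8 * 0.66 / 10
  = 28.20 / 10
  = 2.82 ha/h


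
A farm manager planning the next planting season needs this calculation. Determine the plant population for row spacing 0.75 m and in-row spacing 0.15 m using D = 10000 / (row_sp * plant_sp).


D = 10000 / (row_sp * plant_sp)
  = 10000 / (0.75 * 0.15)
  = 10000 / 0.1125
  = 88888.89 plants/ha


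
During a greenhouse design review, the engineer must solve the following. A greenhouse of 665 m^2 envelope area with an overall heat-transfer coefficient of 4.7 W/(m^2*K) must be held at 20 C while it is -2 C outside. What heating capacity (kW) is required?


dT = 20 - (-2) = 22 K
Q = U * A * dT
  = 4.7 * 665 * 22
  = 68761 W = 68.76 kW


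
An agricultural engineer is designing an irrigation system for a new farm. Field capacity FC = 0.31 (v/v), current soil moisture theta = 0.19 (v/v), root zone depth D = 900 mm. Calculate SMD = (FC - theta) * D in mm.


SMD = (FC - theta) * D
    = (0.31 - 0.19) * 900
    = 0.120 * 900
    = 108 mm


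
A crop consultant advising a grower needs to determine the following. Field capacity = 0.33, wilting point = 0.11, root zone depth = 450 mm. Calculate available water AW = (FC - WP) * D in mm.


AW = (FC - WP) * D
   = (0.33 - 0.11) * 450
   = 0.22 * 450
   = 99 mm


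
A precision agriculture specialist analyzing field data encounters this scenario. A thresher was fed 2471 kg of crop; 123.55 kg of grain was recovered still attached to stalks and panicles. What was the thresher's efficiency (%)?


eta = (total - unthreshed) / total * 100
    = (2471 - 123.55) / 2471 * 100
    = 2347.45 / 2471 * 100
    = 95%


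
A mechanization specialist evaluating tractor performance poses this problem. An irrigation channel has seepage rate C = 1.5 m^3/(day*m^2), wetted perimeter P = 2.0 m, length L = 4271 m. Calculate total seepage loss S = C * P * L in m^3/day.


S = C * P * L
  = 1.5 * 2.0 * 4271
  = 12813 m^3/day


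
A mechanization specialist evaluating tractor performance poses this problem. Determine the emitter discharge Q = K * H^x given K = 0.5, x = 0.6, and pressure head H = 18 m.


Q = K * H^x
  = 0.5 * 18^0.6
  = 0.5 * 5.6645
  = 2.83 L/h


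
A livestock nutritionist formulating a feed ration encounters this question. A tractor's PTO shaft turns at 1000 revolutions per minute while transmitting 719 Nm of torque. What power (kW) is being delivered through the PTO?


P = 2*pi*n*T / 60000
  = 2*pi * 1000 * 719 / 60000
  = 4517610.24 / 60000
  = 75.29 kW


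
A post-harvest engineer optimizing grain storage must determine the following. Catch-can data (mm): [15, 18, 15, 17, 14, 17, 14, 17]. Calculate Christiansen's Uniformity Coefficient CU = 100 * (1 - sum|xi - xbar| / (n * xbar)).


xbar = 127 / 8 = 15.875
sum|xi - xbar| = 11
CU = 100 * (1 - 11 / (8 * 15.875))
   = 100 * (1 - 0.0866)
   = 91.34%


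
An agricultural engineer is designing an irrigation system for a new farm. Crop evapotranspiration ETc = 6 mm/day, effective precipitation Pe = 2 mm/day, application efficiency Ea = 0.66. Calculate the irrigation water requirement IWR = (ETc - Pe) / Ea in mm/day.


IWR = (ETc - Pe) / Ea
    = (6 - 2) / 0.66
    = 4 / 0.66
    = 6.06 mm/day


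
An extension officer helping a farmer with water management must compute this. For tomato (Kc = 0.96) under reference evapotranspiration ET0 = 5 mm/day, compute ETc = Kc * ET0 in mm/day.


ETc = Kc * ET0
    = 0.96 * 5
    = 4.80 mm/day


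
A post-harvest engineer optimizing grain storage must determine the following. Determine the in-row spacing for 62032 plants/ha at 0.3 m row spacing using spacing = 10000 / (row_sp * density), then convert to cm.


spacing = 10000 / (row_sp * density)
        = 10000 / (0.3 * 62032)
        = 10000 / 18609.60
        = 0.53736 m = 53.74 cm


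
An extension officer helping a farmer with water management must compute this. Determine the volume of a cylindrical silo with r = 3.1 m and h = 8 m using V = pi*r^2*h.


V = pi * r^2 * h
  = pi * 3.1^2 * 8
  = pi * 9.61 * 8
  = 241.53 m^3


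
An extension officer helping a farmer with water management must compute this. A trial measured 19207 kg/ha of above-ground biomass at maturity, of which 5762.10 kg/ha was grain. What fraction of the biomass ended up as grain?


HI = grain_yield / biomass
   = 5762.10 / 19207
   = 0.30


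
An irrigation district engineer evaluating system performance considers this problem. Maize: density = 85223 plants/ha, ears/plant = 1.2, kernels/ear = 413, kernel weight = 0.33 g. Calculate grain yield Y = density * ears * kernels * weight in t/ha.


Y = density * ears * kernels * kw
  = 85223 * 1.2 * 413 * 0.33 g/ha
  = 13938051.20 g/ha
  = 13938.05 kg/ha = 13.94 t/ha


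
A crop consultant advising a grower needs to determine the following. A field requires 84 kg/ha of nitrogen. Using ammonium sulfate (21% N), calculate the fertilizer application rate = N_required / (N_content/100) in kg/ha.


Rate = N_required / (N_content / 100)
     = 84 / (21 / 100)
     = 84 / 0.21
     = 400 kg/ha


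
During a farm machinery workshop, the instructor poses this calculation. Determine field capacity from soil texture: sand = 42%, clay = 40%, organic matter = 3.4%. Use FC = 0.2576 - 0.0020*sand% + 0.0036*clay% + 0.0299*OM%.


FC = 0.2576 - 0.0020*42 + 0.0036*40 + 0.0299*3.4
   = 0.2576 - 0.0840 + 0.1440 + 0.1017
   = 0.4193


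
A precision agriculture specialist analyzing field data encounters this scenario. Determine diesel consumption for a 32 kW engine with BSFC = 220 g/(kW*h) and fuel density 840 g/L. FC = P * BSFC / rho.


FC = P * BSFC / rho_fuel
   = 32 * 220 / 840
   = 7040 / 840
   = 8.38 L/h


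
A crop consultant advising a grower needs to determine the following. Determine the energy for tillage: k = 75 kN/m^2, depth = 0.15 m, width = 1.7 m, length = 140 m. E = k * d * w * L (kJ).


E = k * d * w * L
  = 75 * 0.15 * 1.7 * 140
  = 2677.50 kJ


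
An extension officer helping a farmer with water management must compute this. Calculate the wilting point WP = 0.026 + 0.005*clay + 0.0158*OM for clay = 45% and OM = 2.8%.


WP = 0.026 + 0.005*45 + 0.0158*2.8
   = 0.026 + 0.2250 + 0.0442
   = 0.2952


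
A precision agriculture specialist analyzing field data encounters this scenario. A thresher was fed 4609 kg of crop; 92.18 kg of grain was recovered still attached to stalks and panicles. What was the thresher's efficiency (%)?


eta = (total - unthreshed) / total * 100
    = (4609 - 92.18) / 4609 * 100
    = 4516.82 / 4609 * 100
    = 98%


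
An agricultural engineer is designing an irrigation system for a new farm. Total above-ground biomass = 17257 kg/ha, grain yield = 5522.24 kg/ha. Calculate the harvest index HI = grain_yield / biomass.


HI = grain_yield / biomass
   = 5522.24 / 17257
   = 0.32


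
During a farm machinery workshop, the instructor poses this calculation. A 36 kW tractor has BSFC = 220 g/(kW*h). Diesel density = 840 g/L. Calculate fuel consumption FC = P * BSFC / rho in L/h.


FC = P * BSFC / rho_fuel
   = 36 * 220 / 840
   = 7920 / 840
   = 9.43 L/h


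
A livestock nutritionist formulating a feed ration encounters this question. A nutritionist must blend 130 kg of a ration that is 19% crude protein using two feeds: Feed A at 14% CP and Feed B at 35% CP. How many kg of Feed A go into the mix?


parts_A = CP_b - target = 35 - 19 = 16
parts_B = target - CP_a = 19 - 14 = 5
total_parts = 16 + 5 = 21
Feed A = 130 * 16 / 21 = 99.05 kg
Feed B = 130 * 5 / 21 = 30.95 kg

99.05 kg


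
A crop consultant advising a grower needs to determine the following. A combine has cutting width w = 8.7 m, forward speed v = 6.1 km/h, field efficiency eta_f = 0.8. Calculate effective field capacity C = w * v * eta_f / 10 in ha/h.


C = w * v * eta_f / 10
  = 8.7 * 6.1 * 0.8 / 10
  = 42.46 / 10
  = 4.25 ha/h


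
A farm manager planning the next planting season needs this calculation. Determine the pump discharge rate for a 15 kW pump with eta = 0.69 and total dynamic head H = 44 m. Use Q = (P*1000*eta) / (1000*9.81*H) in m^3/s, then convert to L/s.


Q = (P * 1000 * eta) / (rho * g * H)
  = (15 * 1000 * 0.69) / (1000 * 9.81 * 44)
  = 10350 / 431640
  = 0.02398 m^3/s = 23.98 L/s


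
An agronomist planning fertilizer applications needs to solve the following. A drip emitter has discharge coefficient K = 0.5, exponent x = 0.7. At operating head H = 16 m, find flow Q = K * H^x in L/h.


Q = K * H^x
  = 0.5 * 16^0.7
  = 0.5 * 6.9644
  = 3.48 L/h


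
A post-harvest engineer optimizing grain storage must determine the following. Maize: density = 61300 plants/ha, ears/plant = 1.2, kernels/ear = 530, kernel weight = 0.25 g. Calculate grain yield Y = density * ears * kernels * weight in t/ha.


Y = density * ears * kernels * kw
  = 61300 * 1.2 * 530 * 0.25 g/ha
  = 9746700 g/ha
  = 9746.70 kg/ha = 9.75 t/ha


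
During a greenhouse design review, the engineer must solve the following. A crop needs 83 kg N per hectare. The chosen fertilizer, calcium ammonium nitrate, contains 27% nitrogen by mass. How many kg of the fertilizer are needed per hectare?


Rate = N_required / (N_content / 100)
     = 83 / (27 / 100)
     = 83 / 0.27
     = 307.41 kg/ha


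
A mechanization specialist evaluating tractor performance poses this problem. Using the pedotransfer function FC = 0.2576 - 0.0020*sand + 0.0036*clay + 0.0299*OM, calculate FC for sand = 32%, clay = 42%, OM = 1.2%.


FC = 0.2576 - 0.0020*32 + 0.0036*42 + 0.0299*1.2
   = 0.2576 - 0.0640 + 0.1512 + 0.0359
   = 0.3807


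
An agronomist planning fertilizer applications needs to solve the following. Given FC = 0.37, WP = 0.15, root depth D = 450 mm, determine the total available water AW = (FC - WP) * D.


AW = (FC - WP) * D
   = (0.37 - 0.15) * 450
   = 0.22 * 450
   = 99 mm


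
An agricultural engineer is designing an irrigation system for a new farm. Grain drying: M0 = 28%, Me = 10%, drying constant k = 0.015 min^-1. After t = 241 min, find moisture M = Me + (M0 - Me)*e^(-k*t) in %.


M = Me + (M0 - Me) * e^(-k*t)
  = 10 + (28 - 10) * e^(-0.015*241)
  = 10 + 18 * e^(-3.615)
  = 10 + 18 * 0.02692
  = 10 + 0.4845
  = 10.48%
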